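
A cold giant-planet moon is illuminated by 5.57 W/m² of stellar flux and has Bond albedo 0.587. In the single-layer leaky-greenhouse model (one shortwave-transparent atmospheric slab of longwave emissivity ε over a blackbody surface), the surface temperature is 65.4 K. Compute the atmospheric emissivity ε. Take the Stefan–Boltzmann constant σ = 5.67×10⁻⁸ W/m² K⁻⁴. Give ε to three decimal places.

First, T_e = [5.570·(1−0.587)/(4σ)]^(1/4) = 56.43 K.
T_s⁴ = T_e⁴·2/(2−ε) → ε = 2 − 2(T_e/T_s)⁴ = 2 − 2·(56.43/65.4)⁴ = 0.8911.

0.891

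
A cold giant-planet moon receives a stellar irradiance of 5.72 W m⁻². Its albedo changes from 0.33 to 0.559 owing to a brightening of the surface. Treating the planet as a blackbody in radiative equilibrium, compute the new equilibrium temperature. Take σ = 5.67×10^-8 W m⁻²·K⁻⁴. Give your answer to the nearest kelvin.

T₂ = [S(1−α₂)/(4σ)]^(1/4) = [5.720·0.441/(4σ)]^(1/4) = 57.75 K.

58 K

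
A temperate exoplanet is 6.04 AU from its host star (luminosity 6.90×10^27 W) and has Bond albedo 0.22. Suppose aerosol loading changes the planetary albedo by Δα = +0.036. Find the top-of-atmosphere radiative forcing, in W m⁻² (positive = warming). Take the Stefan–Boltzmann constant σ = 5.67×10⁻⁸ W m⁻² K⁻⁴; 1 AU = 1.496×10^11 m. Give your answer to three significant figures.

Orbital distance: d = 6.04 AU = 9.036×10^11 m.
S = L/(4πd²) = 672.5 W m⁻².
The change in absorbed flux is Δ[S(1−α)/4] = −SΔα/4 = -6.053 W m⁻².

-6.05 W m⁻²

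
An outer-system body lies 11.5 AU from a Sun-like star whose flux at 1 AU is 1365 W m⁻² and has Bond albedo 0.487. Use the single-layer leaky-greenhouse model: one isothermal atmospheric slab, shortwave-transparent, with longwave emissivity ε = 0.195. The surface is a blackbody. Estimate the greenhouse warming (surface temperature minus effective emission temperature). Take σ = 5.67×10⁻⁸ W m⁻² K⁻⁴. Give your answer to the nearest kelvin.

Irradiance scales as 1/d², so S = 1365 W m⁻² × (1/11.5)² = 10.32 W m⁻².
The planet radiates to space at T_e = [S(1−α)/(4σ)]^(1/4) = 69.51 K.
Surface balance with a leaky layer gives σT_s⁴ = σT_e⁴·2/(2−ε), so T_s = T_e·[2/(2−0.195)]^(1/4) = 71.32 K.
Greenhouse warming: T_s − T_e = 1.806 K.

2 K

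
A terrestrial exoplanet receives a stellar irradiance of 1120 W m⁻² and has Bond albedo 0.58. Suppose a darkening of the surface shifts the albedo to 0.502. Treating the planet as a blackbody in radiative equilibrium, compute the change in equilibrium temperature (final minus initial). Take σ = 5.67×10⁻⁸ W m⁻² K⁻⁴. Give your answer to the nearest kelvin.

Initial: T₁ = [S(1−0.58)/(4σ)]^(1/4) = 213.4 K.
With α = 0.502, T₂ = 222.7 K.
Change: 222.7 − 213.4 = 9.284 K.

9 kelvin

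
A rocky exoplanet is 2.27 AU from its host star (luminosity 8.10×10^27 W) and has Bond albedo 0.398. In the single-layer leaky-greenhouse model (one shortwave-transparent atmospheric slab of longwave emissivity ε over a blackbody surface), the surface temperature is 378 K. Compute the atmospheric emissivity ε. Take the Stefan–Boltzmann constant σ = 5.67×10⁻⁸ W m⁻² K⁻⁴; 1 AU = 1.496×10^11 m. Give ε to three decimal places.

0.547

d = 2.27 × 1.496×10^11 m = 3.396×10^11 m.
Spreading L over a sphere of radius d: S = 8.10×10^27/(4π·3.40×10^11²) = 5589 W m⁻².
First, T_e = [5589·(1−0.398)/(4σ)]^(1/4) = 349.0 K.
Inverting T_s⁴ = 2T_e⁴/(2−ε): (T_e/T_s)⁴ = 0.7267, so ε = 2(1 − 0.7267) = 0.5466.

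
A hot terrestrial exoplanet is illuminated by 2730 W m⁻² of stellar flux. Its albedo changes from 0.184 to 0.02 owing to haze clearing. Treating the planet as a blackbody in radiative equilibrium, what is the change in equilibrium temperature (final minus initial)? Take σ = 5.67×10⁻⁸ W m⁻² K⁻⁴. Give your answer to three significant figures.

14.7 kelvin

Before: T₁ = [2730·0.816/(4σ)]^(1/4) = 314.8 K.
After:  T₂ = [2730·0.98/(4σ)]^(1/4) = 329.6 K.
ΔT = T₂ − T₁ = 14.75 K.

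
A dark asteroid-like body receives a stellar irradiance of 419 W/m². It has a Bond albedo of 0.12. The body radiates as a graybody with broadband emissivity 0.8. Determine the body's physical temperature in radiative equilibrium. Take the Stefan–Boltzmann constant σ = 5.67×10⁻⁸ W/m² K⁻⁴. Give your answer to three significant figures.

The planet absorbs (1−α)S over its disc πR² and re-emits over 4πR², so the mean absorbed flux is (1−0.12)·419.0/4 = 92.18 W/m².
Equating to εσT⁴ with ε = 0.8: T = (92.18/0.8σ)^(1/4) = 212.3 K.

212 K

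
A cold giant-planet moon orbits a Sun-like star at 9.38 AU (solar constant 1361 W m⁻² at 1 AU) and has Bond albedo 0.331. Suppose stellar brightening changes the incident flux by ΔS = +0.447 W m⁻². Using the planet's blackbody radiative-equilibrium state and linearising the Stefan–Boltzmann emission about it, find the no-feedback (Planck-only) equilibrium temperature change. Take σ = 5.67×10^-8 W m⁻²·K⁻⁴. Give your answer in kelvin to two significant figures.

0.59 K

By the inverse-square law, S = 1361/9.38² = 15.47 W m⁻².
The baseline emission temperature is T_e = 82.19 K.
Only a fraction (1−α) is absorbed and it's spread over 4πR², so ΔF = (1−α)ΔS/4 = 0.07476 W m⁻².
The Planck feedback parameter is 4σT_e³ = 0.1259 W m⁻²/K.
So ΔT₀ = 0.07476/0.1259 = 0.594 K.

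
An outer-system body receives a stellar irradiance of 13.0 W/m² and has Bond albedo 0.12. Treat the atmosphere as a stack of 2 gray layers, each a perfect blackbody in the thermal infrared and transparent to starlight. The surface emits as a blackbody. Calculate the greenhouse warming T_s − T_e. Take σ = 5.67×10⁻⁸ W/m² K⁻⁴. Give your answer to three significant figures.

26.6 K

OLR = S(1−α)/4 = 2.860 W/m²; the top layer radiates at T_e = 84.27 K.
T_s = (N+1)^(1/4)·T_e = 110.9 K.
Warming: T_s − T_e = 26.64 K.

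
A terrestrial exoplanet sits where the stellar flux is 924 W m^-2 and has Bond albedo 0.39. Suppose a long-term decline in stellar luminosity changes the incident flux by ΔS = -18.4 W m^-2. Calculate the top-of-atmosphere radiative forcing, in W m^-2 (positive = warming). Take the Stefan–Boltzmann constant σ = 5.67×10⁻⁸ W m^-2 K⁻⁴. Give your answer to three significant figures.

-2.81 W m^-2

ΔF = Δ[S(1−α)]/4 = (1−0.39)·-18.4/4 = -2.806 W m^-2.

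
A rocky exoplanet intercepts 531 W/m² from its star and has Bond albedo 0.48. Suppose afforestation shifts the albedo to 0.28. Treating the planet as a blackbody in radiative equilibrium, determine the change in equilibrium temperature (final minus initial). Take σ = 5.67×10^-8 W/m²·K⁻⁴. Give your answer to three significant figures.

Initial: T₁ = [S(1−0.48)/(4σ)]^(1/4) = 186.8 K.
Final:   T₂ = [S(1−0.28)/(4σ)]^(1/4) = 202.6 K.
Change: 202.6 − 186.8 = 15.83 K.

15.8 kelvin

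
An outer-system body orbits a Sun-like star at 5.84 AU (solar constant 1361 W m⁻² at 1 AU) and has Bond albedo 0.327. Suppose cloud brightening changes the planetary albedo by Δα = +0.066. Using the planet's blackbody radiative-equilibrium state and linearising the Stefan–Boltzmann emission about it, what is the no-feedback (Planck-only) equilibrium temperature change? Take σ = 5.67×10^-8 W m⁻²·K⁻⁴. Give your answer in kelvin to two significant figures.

-2.6 kelvin

Irradiance scales as 1/d², so S = 1361 W m⁻² × (1/5.84)² = 39.91 W m⁻².
Reference equilibrium: T_e = [S(1−α)/(4σ)]^(1/4) = 104.3 K.
The change in absorbed flux is Δ[S(1−α)/4] = −SΔα/4 = -0.6584 W m⁻².
Linearising σT⁴ gives d(σT⁴)/dT = 4σT_e³ = 0.2575 W m⁻² per K.
Hence the no-feedback warming is ΔF/(4σT_e³) = -2.56 K.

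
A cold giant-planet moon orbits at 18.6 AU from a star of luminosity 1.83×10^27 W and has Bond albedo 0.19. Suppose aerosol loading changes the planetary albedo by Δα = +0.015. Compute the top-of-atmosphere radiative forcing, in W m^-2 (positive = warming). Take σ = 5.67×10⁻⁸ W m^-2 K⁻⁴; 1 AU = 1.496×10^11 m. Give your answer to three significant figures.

d = 18.6 × 1.496×10^11 m = 2.783×10^12 m.
Spreading L over a sphere of radius d: S = 1.83×10^27/(4π·2.78×10^12²) = 18.81 W m^-2.
ΔF = −(S/4)Δα = −(18.81/4)×(+0.015) = -0.07053 W m^-2.

-0.0705 W m^-2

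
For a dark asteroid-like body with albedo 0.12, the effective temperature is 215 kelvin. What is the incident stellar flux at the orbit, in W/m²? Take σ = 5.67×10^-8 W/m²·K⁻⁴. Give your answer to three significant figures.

551 W/m²

Invert the energy balance for S: S = 4σT⁴/(1−α).
σT⁴ = 5.67×10⁻⁸·(215)⁴ = 121.2 W/m².
S = 4·121.2/0.88 = 550.7 W/m².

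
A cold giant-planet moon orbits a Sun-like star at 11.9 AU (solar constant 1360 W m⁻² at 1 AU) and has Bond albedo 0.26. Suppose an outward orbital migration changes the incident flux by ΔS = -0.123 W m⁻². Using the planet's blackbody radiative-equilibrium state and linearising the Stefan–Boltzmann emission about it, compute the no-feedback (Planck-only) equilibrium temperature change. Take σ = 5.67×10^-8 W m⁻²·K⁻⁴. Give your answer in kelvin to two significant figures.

Irradiance scales as 1/d², so S = 1360 W m⁻² × (1/11.9)² = 9.604 W m⁻².
Reference equilibrium: T_e = [S(1−α)/(4σ)]^(1/4) = 74.82 K.
TOA radiative forcing: ΔF = (1−α)ΔS/4 = 0.74·(-0.123)/4 = -0.02276 W m⁻².
The Planck feedback parameter is 4σT_e³ = 0.09499 W m⁻²/K.
So ΔT₀ = -0.02276/0.09499 = -0.240 K.

-0.24 kelvin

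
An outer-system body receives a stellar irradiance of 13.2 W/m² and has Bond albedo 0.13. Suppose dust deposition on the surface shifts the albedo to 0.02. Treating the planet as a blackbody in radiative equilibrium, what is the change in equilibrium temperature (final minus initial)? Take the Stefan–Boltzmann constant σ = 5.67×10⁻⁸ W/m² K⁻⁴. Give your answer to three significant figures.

With α = 0.13, T₁ = 84.36 K.
Final:   T₂ = [S(1−0.02)/(4σ)]^(1/4) = 86.90 K.
Change: 86.90 − 84.36 = 2.549 K.

2.55 K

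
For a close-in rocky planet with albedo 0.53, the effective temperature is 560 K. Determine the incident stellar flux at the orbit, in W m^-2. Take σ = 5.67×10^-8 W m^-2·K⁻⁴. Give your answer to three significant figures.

Invert the energy balance for S: S = 4σT⁴/(1−α).
σT⁴ = 5.67×10⁻⁸·(560)⁴ = 5576 W m^-2.
S = 4·5576/0.47 = 47460 W m^-2.

47500 W m^-2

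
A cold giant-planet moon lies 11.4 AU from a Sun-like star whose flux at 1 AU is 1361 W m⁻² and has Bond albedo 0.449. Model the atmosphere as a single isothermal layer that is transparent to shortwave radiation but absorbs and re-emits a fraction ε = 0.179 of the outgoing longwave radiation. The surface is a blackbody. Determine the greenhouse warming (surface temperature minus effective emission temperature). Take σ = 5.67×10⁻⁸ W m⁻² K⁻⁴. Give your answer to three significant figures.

1.68 K

By the inverse-square law, S = 1361/11.4² = 10.47 W m⁻².
Effective emission temperature (TOA balance): σT_e⁴ = S(1−α)/4 = 1.443 W m⁻² → T_e = 71.02 K.
For a single slab of emissivity ε, T_s⁴ = 2T_e⁴/(2−ε); thus T_s = 71.02·(1.098)^(1/4) = 72.71 K.
Greenhouse warming: T_s − T_e = 1.684 K.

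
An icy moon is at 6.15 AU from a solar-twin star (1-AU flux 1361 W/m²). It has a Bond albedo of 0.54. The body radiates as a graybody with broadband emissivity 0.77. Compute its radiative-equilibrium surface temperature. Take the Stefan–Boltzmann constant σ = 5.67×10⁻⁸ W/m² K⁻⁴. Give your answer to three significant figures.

98.7 K

Irradiance scales as 1/d², so S = 1361 W/m² × (1/6.15)² = 35.98 W/m².
Averaging over the sphere, the absorbed flux is S(1−α)/4 = 4.138 W/m².
Radiative balance εσT⁴ = 4.138 gives T = [4.138/(0.77·σ)]^(1/4) = 98.67 K.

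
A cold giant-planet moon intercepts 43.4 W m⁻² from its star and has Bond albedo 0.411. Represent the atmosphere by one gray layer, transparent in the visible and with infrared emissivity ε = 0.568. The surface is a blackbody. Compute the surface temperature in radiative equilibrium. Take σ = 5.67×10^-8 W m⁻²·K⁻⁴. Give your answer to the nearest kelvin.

Effective emission temperature (TOA balance): σT_e⁴ = S(1−α)/4 = 6.391 W m⁻² → T_e = 103.0 K.
Surface balance with a leaky layer gives σT_s⁴ = σT_e⁴·2/(2−ε), so T_s = T_e·[2/(2−0.568)]^(1/4) = 112.0 K.

112 K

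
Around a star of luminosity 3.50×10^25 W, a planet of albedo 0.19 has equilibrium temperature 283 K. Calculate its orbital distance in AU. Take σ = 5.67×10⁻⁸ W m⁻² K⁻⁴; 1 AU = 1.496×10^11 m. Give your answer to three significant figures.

The flux needed for this T is 4σT⁴/(1−0.19) = 1796 W m⁻².
Then d = [L/(4πS)]^(1/2) = 3.938×10^10 m, i.e. 0.2632 AU.

0.263 AU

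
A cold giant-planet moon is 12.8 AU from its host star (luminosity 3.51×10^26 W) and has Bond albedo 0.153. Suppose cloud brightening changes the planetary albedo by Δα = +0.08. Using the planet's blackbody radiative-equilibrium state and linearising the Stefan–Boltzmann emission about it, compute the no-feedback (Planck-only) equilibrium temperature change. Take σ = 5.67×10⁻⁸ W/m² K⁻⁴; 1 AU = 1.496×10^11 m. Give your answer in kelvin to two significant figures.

-1.7 K

Orbital distance: d = 12.8 AU = 1.915×10^12 m.
Spreading L over a sphere of radius d: S = 3.51×10^26/(4π·1.91×10^12²) = 7.618 W/m².
The baseline emission temperature is T_e = 73.03 K.
TOA radiative forcing: ΔF = −S·Δα/4 = −7.618·(+0.08)/4 = -0.1524 W/m².
Linearising σT⁴ gives d(σT⁴)/dT = 4σT_e³ = 0.08835 W/m² per K.
So ΔT₀ = -0.1524/0.08835 = -1.72 K.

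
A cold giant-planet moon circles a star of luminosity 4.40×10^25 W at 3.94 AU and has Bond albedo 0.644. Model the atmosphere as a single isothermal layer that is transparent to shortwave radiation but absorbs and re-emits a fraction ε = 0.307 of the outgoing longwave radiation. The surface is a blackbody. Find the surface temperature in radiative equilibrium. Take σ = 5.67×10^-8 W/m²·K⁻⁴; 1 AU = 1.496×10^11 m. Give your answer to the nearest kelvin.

d = 3.94 × 1.496×10^11 m = 5.894×10^11 m.
Flux at the orbit: S = L/(4πd²) = 4.40×10^25/(4π·(5.89×10^11)²) = 10.08 W/m².
At the top of the atmosphere, σT_e⁴ = S(1−α)/4 = 0.8970 W/m², giving T_e = 63.07 K.
For a single slab of emissivity ε, T_s⁴ = 2T_e⁴/(2−ε); thus T_s = 63.07·(1.181)^(1/4) = 65.75 K.

66 K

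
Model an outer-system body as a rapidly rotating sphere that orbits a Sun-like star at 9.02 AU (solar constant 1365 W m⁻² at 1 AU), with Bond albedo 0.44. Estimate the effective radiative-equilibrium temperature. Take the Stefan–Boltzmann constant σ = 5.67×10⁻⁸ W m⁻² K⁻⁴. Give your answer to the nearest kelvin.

80 K

By the inverse-square law, S = 1365/9.02² = 16.78 W m⁻².
The planet absorbs (1−α)S over its disc πR² and re-emits over 4πR², so the mean absorbed flux is (1−0.44)·16.78/4 = 2.349 W m⁻².
In equilibrium σT⁴ equals this, so T = 80.23 K.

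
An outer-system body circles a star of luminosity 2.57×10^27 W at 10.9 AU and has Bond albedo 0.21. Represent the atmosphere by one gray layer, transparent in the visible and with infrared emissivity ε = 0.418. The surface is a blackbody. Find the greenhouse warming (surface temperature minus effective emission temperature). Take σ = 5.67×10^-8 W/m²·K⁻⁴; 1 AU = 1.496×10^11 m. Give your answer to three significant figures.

Orbital distance: d = 10.9 AU = 1.631×10^12 m.
S = L/(4πd²) = 76.91 W/m².
The planet radiates to space at T_e = [S(1−α)/(4σ)]^(1/4) = 127.9 K.
The surface balance (absorbed SW + ε·downward IR = σT_s⁴) with T_a⁴ = T_s⁴/2 reduces to T_s = T_e·[2/(2−ε)]^¼ = 135.7 K.
Greenhouse warming: T_s − T_e = 7.723 K.

7.72 K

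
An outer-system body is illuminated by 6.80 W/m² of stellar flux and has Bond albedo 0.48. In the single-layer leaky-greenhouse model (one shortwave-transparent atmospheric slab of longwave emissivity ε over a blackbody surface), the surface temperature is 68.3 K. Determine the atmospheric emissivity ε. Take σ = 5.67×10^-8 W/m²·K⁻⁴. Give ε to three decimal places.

0.567

Effective temperature: T_e = [S(1−α)/(4σ)]^(1/4) = 62.84 K.
T_s⁴ = T_e⁴·2/(2−ε) → ε = 2 − 2(T_e/T_s)⁴ = 2 − 2·(62.84/68.3)⁴ = 0.5671.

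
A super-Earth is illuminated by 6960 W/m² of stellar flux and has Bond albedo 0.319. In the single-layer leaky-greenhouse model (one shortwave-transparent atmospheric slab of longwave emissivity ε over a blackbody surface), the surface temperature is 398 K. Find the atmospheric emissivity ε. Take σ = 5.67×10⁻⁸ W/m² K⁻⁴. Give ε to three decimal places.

0.334

First, T_e = [6960·(1−0.319)/(4σ)]^(1/4) = 380.2 K.
T_s⁴ = T_e⁴·2/(2−ε) → ε = 2 − 2(T_e/T_s)⁴ = 2 − 2·(380.2/398)⁴ = 0.3342.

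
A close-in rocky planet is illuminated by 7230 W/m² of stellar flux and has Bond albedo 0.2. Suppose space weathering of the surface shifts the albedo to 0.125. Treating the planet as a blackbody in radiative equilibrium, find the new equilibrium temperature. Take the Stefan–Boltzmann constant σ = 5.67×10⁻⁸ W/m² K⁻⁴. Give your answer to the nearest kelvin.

With the new albedo, S(1−α₂)/4 = 1582 W/m², so T₂ = 408.7 K.

409 kelvin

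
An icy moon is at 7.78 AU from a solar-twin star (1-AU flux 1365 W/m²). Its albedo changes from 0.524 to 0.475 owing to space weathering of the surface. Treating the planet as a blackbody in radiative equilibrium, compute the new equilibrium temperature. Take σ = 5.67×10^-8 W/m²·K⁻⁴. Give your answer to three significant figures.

85.0 kelvin

Irradiance scales as 1/d², so S = 1365 W/m² × (1/7.78)² = 22.55 W/m².
T₂ = [S(1−α₂)/(4σ)]^(1/4) = [22.55·0.525/(4σ)]^(1/4) = 85.00 K.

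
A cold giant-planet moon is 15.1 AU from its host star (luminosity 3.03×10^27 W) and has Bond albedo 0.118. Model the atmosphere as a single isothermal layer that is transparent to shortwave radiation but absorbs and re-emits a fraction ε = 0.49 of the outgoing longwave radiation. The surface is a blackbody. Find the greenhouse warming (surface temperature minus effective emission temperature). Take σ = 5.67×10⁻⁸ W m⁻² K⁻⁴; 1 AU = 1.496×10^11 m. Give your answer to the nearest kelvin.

d = 15.1 × 1.496×10^11 m = 2.259×10^12 m.
Flux at the orbit: S = L/(4πd²) = 3.03×10^27/(4π·(2.26×10^12)²) = 47.25 W m⁻².
Effective emission temperature (TOA balance): σT_e⁴ = S(1−α)/4 = 10.42 W m⁻² → T_e = 116.4 K.
The surface balance (absorbed SW + ε·downward IR = σT_s⁴) with T_a⁴ = T_s⁴/2 reduces to T_s = T_e·[2/(2−ε)]^¼ = 124.9 K.
Greenhouse warming: T_s − T_e = 8.474 K.

8 kelvin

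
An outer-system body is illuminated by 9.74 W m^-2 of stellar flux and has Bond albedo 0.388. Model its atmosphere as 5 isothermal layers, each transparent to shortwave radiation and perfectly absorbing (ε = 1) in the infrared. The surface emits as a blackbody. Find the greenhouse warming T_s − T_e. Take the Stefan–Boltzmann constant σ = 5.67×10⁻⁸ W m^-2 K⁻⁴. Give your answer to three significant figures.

40.5 K

Top-of-atmosphere balance: σT_e⁴ = S(1−α)/4 = 1.490 W m^-2 → T_e = 71.60 K.
Surface: T_s = (6)^¼·T_e = 112.1 K.
So the greenhouse effect raises the surface by 112.1 − 71.60 = 40.46 K.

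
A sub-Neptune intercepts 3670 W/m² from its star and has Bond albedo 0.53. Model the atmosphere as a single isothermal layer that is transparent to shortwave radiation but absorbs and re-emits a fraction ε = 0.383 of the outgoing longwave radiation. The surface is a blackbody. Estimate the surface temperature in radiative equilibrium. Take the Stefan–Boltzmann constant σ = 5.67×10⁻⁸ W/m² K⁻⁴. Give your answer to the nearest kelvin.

311 K

The planet radiates to space at T_e = [S(1−α)/(4σ)]^(1/4) = 295.3 K.
For a single slab of emissivity ε, T_s⁴ = 2T_e⁴/(2−ε); thus T_s = 295.3·(1.237)^(1/4) = 311.4 K.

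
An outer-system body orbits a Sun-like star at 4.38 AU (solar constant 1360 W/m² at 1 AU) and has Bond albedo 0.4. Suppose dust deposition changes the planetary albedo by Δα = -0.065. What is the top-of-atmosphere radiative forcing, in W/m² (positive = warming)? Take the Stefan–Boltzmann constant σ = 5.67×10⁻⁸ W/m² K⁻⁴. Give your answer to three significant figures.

1.15 W/m²

By the inverse-square law, S = 1360/4.38² = 70.89 W/m².
ΔF = −(S/4)Δα = −(70.89/4)×(-0.065) = 1.152 W/m².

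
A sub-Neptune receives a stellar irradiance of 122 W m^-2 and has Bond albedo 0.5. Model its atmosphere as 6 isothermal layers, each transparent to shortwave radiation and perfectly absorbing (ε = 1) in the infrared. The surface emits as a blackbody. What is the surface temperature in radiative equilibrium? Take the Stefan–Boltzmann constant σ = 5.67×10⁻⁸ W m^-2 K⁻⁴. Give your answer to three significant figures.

208 K

OLR = S(1−α)/4 = 15.25 W m^-2; the top layer radiates at T_e = 128.1 K.
For an N-layer opaque stack, T_s⁴ = (N+1)T_e⁴, hence T_s = (7)^(1/4)×128.1 K = 208.3 K.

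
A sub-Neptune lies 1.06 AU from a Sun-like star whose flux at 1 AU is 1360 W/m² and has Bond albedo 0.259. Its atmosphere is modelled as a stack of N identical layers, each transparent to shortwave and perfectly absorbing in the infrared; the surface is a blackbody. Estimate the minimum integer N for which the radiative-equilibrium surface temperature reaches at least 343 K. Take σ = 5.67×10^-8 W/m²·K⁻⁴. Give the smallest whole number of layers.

Flux at the orbit: S = 1360/(1.06)² = 1210 W/m².
OLR = S(1−α)/4 = 224.2 W/m²; the top layer radiates at T_e = 250.8 K.
T_s = (N+1)^(1/4)·T_e ≥ 343 K requires N+1 ≥ (T_s/T_e)⁴ = (343/250.8)⁴ = 3.500.
The minimum whole number is N = 3.

3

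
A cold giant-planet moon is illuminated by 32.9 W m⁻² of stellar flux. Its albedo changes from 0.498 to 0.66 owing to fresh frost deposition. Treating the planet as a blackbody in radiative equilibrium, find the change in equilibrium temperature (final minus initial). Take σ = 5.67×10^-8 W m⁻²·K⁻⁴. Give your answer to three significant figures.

-8.57 kelvin

With α = 0.498, T₁ = 92.38 K.
With α = 0.66, T₂ = 83.80 K.
ΔT = T₂ − T₁ = -8.574 K.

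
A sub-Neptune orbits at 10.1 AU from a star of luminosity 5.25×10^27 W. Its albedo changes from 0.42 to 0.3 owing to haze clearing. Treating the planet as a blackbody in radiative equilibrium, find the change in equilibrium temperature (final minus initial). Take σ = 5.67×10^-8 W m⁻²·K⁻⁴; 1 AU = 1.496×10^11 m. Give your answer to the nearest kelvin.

Orbital distance: d = 10.1 AU = 1.511×10^12 m.
Spreading L over a sphere of radius d: S = 5.25×10^27/(4π·1.51×10^12²) = 183.0 W m⁻².
With α = 0.42, T₁ = 147.1 K.
With α = 0.3, T₂ = 154.2 K.
ΔT = T₂ − T₁ = 7.080 K.

7 K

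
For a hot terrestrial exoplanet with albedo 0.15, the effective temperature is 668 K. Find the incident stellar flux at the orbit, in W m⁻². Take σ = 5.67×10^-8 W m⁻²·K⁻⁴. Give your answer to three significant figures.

53100 W m⁻²

Invert the energy balance for S: S = 4σT⁴/(1−α).
The emitted flux is σT⁴ = 11290 W m⁻².
S = 4·11290/0.85 = 53130 W m⁻².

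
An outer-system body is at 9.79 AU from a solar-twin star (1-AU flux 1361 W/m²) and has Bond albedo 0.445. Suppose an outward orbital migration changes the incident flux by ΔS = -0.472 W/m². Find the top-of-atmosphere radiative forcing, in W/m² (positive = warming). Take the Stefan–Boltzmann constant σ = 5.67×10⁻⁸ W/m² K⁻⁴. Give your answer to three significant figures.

Irradiance scales as 1/d², so S = 1361 W/m² × (1/9.79)² = 14.20 W/m².
ΔF = Δ[S(1−α)]/4 = (1−0.445)·-0.472/4 = -0.06549 W/m².

-0.0655 W/m²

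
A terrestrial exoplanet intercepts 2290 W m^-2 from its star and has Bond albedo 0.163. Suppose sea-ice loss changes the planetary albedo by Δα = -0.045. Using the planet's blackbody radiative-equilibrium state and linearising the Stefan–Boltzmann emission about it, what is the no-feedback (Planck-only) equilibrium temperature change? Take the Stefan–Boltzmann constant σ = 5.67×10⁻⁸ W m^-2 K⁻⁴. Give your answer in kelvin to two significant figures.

Unperturbed T_e = [2290·(1−0.163)/(4σ)]^¼ = 303.2 K.
TOA radiative forcing: ΔF = −S·Δα/4 = −2290·(-0.045)/4 = 25.76 W m^-2.
The Planck feedback parameter is 4σT_e³ = 6.322 W m^-2/K.
Hence the no-feedback warming is ΔF/(4σT_e³) = 4.08 K.

4.1 kelvin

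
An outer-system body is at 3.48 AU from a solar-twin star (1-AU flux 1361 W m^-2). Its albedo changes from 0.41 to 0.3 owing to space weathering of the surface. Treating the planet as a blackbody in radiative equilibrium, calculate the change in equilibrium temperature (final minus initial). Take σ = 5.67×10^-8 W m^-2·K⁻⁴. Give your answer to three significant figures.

5.71 K

Flux at the orbit: S = 1361/(3.48)² = 112.4 W m^-2.
With α = 0.41, T₁ = 130.8 K.
Final:   T₂ = [S(1−0.3)/(4σ)]^(1/4) = 136.5 K.
ΔT = T₂ − T₁ = 5.710 K.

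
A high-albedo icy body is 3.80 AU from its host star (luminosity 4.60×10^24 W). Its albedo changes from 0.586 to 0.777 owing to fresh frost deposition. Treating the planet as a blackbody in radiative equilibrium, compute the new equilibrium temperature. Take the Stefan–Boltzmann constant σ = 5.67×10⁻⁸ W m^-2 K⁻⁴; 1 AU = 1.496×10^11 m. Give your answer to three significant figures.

d = 3.80 × 1.496×10^11 m = 5.685×10^11 m.
Spreading L over a sphere of radius d: S = 4.60×10^24/(4π·5.68×10^11²) = 1.133 W m^-2.
T₂ = [S(1−α₂)/(4σ)]^(1/4) = [1.133·0.223/(4σ)]^(1/4) = 32.49 K.

32.5 K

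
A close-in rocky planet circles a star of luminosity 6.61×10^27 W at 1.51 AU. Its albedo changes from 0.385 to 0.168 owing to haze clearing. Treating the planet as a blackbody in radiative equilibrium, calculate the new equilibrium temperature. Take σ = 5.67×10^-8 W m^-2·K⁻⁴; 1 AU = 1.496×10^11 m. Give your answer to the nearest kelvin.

d = 1.51 × 1.496×10^11 m = 2.259×10^11 m.
Flux at the orbit: S = L/(4πd²) = 6.61×10^27/(4π·(2.26×10^11)²) = 10310 W m^-2.
New equilibrium: T₂ = [(1−0.168)·10310/(4σ)]^(1/4) = 441.0 K.

441 K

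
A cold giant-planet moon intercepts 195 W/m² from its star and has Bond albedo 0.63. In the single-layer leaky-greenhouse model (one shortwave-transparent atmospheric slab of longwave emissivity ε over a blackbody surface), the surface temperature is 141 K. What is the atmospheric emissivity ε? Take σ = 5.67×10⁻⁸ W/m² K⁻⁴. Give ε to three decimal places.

TOA balance gives T_e = 133.6 K.
Since (2−ε)/2 = (T_e/T_s)⁴ = 0.8049, ε = 0.3903.

0.390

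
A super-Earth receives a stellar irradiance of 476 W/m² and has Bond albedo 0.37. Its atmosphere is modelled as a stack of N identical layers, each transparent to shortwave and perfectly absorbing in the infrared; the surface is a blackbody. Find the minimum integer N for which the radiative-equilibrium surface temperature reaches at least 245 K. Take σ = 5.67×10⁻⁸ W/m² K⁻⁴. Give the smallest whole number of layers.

2

Top-of-atmosphere balance: σT_e⁴ = S(1−α)/4 = 74.97 W/m² → T_e = 190.7 K.
Since T_s⁴ = (N+1)T_e⁴, we need N ≥ (T_s/T_e)⁴ − 1 = 1.725.
Rounding up, N = 2.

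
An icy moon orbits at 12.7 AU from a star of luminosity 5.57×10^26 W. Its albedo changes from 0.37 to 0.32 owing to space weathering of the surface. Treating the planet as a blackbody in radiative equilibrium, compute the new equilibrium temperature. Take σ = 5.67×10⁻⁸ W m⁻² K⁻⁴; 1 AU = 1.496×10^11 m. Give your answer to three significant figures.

d = 12.7 × 1.496×10^11 m = 1.900×10^12 m.
Spreading L over a sphere of radius d: S = 5.57×10^26/(4π·1.90×10^12²) = 12.28 W m⁻².
With the new albedo, S(1−α₂)/4 = 2.087 W m⁻², so T₂ = 77.90 K.

77.9 K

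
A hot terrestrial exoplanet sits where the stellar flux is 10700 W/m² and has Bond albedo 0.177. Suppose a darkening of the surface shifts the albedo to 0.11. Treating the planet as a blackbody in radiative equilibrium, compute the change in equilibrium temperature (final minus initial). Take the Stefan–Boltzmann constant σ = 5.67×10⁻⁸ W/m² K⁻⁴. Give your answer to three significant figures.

Before: T₁ = [10700·0.823/(4σ)]^(1/4) = 443.9 K.
After:  T₂ = [10700·0.89/(4σ)]^(1/4) = 452.7 K.
ΔT = T₂ − T₁ = 8.771 K.

8.77 K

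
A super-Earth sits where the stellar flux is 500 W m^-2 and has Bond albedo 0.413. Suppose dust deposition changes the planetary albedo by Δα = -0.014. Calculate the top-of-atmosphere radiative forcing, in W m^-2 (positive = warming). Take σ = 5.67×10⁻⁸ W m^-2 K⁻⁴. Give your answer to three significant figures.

1.75 W m^-2

The change in absorbed flux is Δ[S(1−α)/4] = −SΔα/4 = 1.750 W m^-2.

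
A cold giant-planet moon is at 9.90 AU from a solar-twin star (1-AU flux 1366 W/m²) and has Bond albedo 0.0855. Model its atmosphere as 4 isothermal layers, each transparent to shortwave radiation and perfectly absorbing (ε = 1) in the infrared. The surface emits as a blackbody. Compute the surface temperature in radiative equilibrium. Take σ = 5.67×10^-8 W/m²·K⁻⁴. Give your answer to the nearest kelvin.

Flux at the orbit: S = 1366/(9.90)² = 13.94 W/m².
Top-of-atmosphere balance: σT_e⁴ = S(1−α)/4 = 3.186 W/m² → T_e = 86.58 K.
For an N-layer opaque stack, T_s⁴ = (N+1)T_e⁴, hence T_s = (5)^(1/4)×86.58 K = 129.5 K.

129 kelvin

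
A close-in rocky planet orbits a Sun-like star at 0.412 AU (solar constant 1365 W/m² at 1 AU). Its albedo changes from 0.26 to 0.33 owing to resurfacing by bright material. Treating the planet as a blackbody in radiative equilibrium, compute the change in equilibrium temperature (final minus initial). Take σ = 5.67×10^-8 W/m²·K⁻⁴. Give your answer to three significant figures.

Flux at the orbit: S = 1365/(0.412)² = 8042 W/m².
Before: T₁ = [8042·0.74/(4σ)]^(1/4) = 402.5 K.
After:  T₂ = [8042·0.67/(4σ)]^(1/4) = 392.6 K.
Change: 392.6 − 402.5 = -9.875 K.

-9.88 kelvin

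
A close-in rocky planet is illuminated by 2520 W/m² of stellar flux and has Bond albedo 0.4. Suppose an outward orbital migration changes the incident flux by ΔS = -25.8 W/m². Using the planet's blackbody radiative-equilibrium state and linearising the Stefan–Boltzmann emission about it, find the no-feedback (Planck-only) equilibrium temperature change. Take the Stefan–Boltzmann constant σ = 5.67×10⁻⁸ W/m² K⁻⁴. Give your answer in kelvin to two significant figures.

-0.73 kelvin

Unperturbed T_e = [2520·(1−0.4)/(4σ)]^¼ = 285.7 K.
TOA radiative forcing: ΔF = (1−α)ΔS/4 = 0.6·(-25.8)/4 = -3.870 W/m².
Planck response: λ_P = 4σT_e³ = 4·5.67×10⁻⁸·(285.7)³ = 5.291 W/m²/K.
ΔT₀ = ΔF/λ_P = -3.870/5.291 = -0.731 K.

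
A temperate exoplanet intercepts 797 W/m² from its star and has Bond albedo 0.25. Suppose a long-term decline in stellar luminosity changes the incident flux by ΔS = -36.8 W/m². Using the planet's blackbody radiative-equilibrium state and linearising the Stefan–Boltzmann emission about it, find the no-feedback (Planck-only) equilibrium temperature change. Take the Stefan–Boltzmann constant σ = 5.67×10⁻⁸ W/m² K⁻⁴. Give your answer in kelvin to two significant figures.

-2.6 K

Unperturbed T_e = [797.0·(1−0.25)/(4σ)]^¼ = 226.6 K.
Only a fraction (1−α) is absorbed and it's spread over 4πR², so ΔF = (1−α)ΔS/4 = -6.900 W/m².
Linearising σT⁴ gives d(σT⁴)/dT = 4σT_e³ = 2.638 W/m² per K.
Hence the no-feedback warming is ΔF/(4σT_e³) = -2.62 K.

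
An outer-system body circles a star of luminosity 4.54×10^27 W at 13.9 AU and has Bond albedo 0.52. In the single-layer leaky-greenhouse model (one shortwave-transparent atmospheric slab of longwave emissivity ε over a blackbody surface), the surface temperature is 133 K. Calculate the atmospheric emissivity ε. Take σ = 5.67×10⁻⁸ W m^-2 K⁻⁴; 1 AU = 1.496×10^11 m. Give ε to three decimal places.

0.870

d = 13.9 × 1.496×10^11 m = 2.079×10^12 m.
Spreading L over a sphere of radius d: S = 4.54×10^27/(4π·2.08×10^12²) = 83.55 W m^-2.
Effective temperature: T_e = [S(1−α)/(4σ)]^(1/4) = 115.3 K.
Since (2−ε)/2 = (T_e/T_s)⁴ = 0.5651, ε = 0.8697.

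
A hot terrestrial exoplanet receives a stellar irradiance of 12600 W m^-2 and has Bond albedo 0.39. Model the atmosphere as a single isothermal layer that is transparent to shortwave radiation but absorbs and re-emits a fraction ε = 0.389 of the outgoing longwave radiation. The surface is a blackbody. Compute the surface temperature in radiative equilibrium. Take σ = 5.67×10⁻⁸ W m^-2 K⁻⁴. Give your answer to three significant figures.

453 kelvin

At the top of the atmosphere, σT_e⁴ = S(1−α)/4 = 1922 W m^-2, giving T_e = 429.1 K.
For a single slab of emissivity ε, T_s⁴ = 2T_e⁴/(2−ε); thus T_s = 429.1·(1.241)^(1/4) = 452.9 K.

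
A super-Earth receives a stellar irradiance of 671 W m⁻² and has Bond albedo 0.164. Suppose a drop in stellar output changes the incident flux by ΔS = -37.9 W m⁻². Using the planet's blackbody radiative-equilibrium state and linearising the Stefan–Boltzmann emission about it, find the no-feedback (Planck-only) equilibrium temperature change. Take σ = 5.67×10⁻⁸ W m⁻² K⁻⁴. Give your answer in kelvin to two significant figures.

-3.1 K

Reference equilibrium: T_e = [S(1−α)/(4σ)]^(1/4) = 223.0 K.
ΔF = Δ[S(1−α)]/4 = (1−0.164)·-37.9/4 = -7.921 W m⁻².
Planck response: λ_P = 4σT_e³ = 4·5.67×10⁻⁸·(223.0)³ = 2.515 W m⁻²/K.
Hence the no-feedback warming is ΔF/(4σT_e³) = -3.15 K.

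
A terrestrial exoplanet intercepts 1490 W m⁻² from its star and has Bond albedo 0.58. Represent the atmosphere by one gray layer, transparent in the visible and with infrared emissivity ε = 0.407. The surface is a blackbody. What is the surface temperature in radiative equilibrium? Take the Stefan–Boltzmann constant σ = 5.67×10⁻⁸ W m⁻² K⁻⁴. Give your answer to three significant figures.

243 K

At the top of the atmosphere, σT_e⁴ = S(1−α)/4 = 156.5 W m⁻², giving T_e = 229.2 K.
Surface balance with a leaky layer gives σT_s⁴ = σT_e⁴·2/(2−ε), so T_s = T_e·[2/(2−0.407)]^(1/4) = 242.6 K.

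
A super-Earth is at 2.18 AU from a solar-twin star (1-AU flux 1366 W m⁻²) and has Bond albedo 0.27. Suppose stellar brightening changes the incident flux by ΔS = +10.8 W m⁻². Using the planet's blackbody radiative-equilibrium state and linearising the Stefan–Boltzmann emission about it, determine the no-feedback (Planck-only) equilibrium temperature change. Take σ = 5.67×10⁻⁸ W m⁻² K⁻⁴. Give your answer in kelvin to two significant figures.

1.6 K

By the inverse-square law, S = 1366/2.18² = 287.4 W m⁻².
Unperturbed T_e = [287.4·(1−0.27)/(4σ)]^¼ = 174.4 K.
ΔF = Δ[S(1−α)]/4 = (1−0.27)·+10.8/4 = 1.971 W m⁻².
Planck response: λ_P = 4σT_e³ = 4·5.67×10⁻⁸·(174.4)³ = 1.203 W m⁻²/K.
So ΔT₀ = 1.971/1.203 = 1.64 K.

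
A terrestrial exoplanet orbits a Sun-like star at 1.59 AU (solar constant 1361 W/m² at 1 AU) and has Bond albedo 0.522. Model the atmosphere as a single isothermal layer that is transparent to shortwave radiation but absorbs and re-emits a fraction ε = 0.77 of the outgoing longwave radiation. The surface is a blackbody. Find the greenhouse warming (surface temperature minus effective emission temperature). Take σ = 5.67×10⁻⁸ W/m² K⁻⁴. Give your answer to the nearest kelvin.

24 K

Flux at the orbit: S = 1361/(1.59)² = 538.3 W/m².
The planet radiates to space at T_e = [S(1−α)/(4σ)]^(1/4) = 183.5 K.
The surface balance (absorbed SW + ε·downward IR = σT_s⁴) with T_a⁴ = T_s⁴/2 reduces to T_s = T_e·[2/(2−ε)]^¼ = 207.2 K.
Greenhouse warming: T_s − T_e = 23.72 K.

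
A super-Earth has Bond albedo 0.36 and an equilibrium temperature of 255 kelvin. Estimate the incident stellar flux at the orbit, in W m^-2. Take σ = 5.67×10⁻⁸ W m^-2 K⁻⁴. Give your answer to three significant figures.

1500 W m^-2

Invert the energy balance for S: S = 4σT⁴/(1−α).
σT⁴ = 5.67×10⁻⁸·(255)⁴ = 239.7 W m^-2.
So S = 4×239.7/(1−0.36) = 1498 W m^-2.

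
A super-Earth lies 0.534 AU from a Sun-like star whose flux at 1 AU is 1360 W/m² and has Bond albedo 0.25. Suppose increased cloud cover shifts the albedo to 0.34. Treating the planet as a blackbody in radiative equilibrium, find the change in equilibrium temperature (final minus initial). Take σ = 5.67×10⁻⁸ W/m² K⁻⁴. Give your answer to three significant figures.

-11.1 K

Flux at the orbit: S = 1360/(0.534)² = 4769 W/m².
Before: T₁ = [4769·0.75/(4σ)]^(1/4) = 354.4 K.
After:  T₂ = [4769·0.66/(4σ)]^(1/4) = 343.2 K.
ΔT = T₂ − T₁ = -11.15 K.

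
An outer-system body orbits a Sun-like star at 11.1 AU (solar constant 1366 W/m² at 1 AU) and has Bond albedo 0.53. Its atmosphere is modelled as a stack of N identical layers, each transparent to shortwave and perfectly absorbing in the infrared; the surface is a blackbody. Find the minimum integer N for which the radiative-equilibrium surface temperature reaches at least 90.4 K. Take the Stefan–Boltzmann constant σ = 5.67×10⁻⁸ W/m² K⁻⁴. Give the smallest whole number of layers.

By the inverse-square law, S = 1366/11.1² = 11.09 W/m².
OLR = S(1−α)/4 = 1.303 W/m²; the top layer radiates at T_e = 69.23 K.
Since T_s⁴ = (N+1)T_e⁴, we need N ≥ (T_s/T_e)⁴ − 1 = 1.907.
Rounding up, N = 2.

2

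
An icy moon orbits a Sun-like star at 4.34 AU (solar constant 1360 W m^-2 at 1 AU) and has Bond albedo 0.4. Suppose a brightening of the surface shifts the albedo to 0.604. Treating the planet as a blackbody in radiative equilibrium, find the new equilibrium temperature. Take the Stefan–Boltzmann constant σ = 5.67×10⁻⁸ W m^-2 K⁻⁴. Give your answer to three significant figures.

Irradiance scales as 1/d², so S = 1360 W m^-2 × (1/4.34)² = 72.20 W m^-2.
T₂ = [S(1−α₂)/(4σ)]^(1/4) = [72.20·0.396/(4σ)]^(1/4) = 106.0 K.

106 kelvin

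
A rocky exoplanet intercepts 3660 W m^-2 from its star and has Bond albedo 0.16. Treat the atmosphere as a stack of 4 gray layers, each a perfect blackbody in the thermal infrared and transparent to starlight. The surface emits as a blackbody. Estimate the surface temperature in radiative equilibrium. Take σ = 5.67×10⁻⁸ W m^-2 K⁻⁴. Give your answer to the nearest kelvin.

The effective emission temperature is T_e = [S(1−α)/(4σ)]^¼ = 341.2 K.
With N = 4 opaque layers, T_s = (N+1)^(1/4)·T_e = 5^(1/4)·341.2 = 510.2 K.

510 K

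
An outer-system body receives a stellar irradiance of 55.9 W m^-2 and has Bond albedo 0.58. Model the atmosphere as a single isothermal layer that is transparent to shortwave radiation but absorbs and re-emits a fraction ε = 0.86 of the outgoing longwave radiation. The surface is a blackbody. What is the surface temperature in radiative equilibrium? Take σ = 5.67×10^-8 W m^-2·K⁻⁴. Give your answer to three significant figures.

116 K

The planet radiates to space at T_e = [S(1−α)/(4σ)]^(1/4) = 100.9 K.
For a single slab of emissivity ε, T_s⁴ = 2T_e⁴/(2−ε); thus T_s = 100.9·(1.754)^(1/4) = 116.1 K.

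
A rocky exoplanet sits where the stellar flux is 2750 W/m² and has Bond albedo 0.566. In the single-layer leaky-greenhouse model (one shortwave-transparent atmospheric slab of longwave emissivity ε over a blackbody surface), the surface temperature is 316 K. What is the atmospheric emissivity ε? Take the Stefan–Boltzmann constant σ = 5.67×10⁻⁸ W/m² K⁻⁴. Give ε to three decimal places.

Effective temperature: T_e = [S(1−α)/(4σ)]^(1/4) = 269.3 K.
Inverting T_s⁴ = 2T_e⁴/(2−ε): (T_e/T_s)⁴ = 0.5278, so ε = 2(1 − 0.5278) = 0.9445.

0.944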